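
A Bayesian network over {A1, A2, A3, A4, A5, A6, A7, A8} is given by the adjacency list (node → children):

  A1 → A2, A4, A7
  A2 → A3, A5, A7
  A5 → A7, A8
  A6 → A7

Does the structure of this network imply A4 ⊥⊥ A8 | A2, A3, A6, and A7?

No

Enumerating the 4 paths from A4 to A8 and testing each for blocking by {A2, A3, A6, A7}:
Path 1: A4 ← A1 → A2 → A7 ← A5 → A8
  A2 is a chain here and A2 is conditioned on, so the path is blocked at A2.
Path 2: A4 ← A1 → A2 → A5 → A8
  A2 is a chain here and A2 is conditioned on, so the path is blocked at A2.
Path 3: A4 ← A1 → A7 ← A2 → A5 → A8
  A2 is a fork here and A2 is conditioned on, so the path is blocked at A2.
Path 4: A4 ← A1 → A7 ← A5 → A8
  A1 is a fork and A1 is not conditioned on; A7 is a collider and A7 is conditioned on, which opens it; A5 is a fork and A5 is not conditioned on — no node blocks this path, so it is active.
Since the path A4 ← A1 → A7 ← A5 → A8 is active, A4 and A8 are not d-separated given {A2, A3, A6, A7}.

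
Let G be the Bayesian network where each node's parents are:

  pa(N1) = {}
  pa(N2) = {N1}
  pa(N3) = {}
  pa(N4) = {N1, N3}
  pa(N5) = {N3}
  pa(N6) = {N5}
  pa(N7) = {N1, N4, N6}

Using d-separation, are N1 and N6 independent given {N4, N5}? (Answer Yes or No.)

Enumerating the 4 paths from N1 to N6 and testing each for blocking by {N4, N5}:
Path 1: N1 → N4 ← N3 → N5 → N6
  N5 is a chain here and N5 is conditioned on, so the path is blocked at N5.
Path 2: N1 → N4 → N7 ← N6
  N4 is a chain here and N4 is conditioned on, so the path is blocked at N4.
Path 3: N1 → N7 ← N4 ← N3 → N5 → N6
  N7 is a collider here and neither N7 nor any of its descendants is conditioned on, so the collider stays closed — the path is blocked at N7.
Path 4: N1 → N7 ← N6
  N7 is a collider here and neither N7 nor any of its descendants is conditioned on, so the collider stays closed — the path is blocked at N7.
Since every path is blocked, d-separation holds.

Yes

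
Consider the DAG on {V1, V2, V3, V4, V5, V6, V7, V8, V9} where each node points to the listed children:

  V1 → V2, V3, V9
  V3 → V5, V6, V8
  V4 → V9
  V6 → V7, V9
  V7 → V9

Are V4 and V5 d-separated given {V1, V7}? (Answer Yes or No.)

Yes — V4 and V5 are d-separated given {V1, V7}.

There are 3 undirected paths between V4 and V5; checking each against the conditioning set {V1, V7}:
Path 1: V4 → V9 ← V6 ← V3 → V5
  V9 is a collider here and neither V9 nor any of its descendants is conditioned on, so the collider stays closed — the path is blocked at V9.
Path 2: V4 → V9 ← V7 ← V6 ← V3 → V5
  V9 is a collider here and neither V9 nor any of its descendants is conditioned on, so the collider stays closed — the path is blocked at V9.
Path 3: V4 → V9 ← V1 → V3 → V5
  V9 is a collider here and neither V9 nor any of its descendants is conditioned on, so the collider stays closed — the path is blocked at V9.
Since every path is blocked, d-separation holds.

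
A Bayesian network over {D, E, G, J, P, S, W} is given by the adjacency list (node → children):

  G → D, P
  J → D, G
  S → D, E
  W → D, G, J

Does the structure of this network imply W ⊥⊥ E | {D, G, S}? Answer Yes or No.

Yes

There are 5 undirected paths between W and E; checking each against the conditioning set {D, G, S}:
  1. W → J → G → D ← S → E — J:chain[open]; G:chain[blocks]; D:collider[open]; S:fork[blocks] ⇒ blocked
  2. W → J → D ← S → E — J:chain[open]; D:collider[open]; S:fork[blocks] ⇒ blocked
  3. W → G ← J → D ← S → E — G:collider[open]; J:fork[open]; D:collider[open]; S:fork[blocks] ⇒ blocked
  4. W → G → D ← S → E — G:chain[blocks]; D:collider[open]; S:fork[blocks] ⇒ blocked
  5. W → D ← S → E — D:collider[open]; S:fork[blocks] ⇒ blocked
All paths are blocked; W ⊥ E | {D, G, S} holds.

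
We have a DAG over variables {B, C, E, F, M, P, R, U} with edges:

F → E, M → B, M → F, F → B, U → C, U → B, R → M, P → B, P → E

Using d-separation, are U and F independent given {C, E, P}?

Yes — U and F are d-separated given {C, E, P}.

3 paths connect U and F; each must be blocked for d-separation to hold:
Path 1: U → B ← P → E ← F
  B is a collider here and neither B nor any of its descendants is conditioned on, so the collider stays closed — the path is blocked at B.
Path 2: U → B ← M → F
  B is a collider here and neither B nor any of its descendants is conditioned on, so the collider stays closed — the path is blocked at B.
Path 3: U → B ← F
  B is a collider here and neither B nor any of its descendants is conditioned on, so the collider stays closed — the path is blocked at B.
Since every path is blocked, d-separation holds.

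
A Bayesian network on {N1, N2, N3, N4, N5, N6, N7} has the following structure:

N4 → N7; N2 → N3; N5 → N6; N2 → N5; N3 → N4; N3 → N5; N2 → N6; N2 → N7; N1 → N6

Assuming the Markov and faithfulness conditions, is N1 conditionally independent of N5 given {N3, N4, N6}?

There are 4 undirected paths between N1 and N5; checking each against the conditioning set {N3, N4, N6}:
Path 1: N1 → N6 ← N2 → N3 → N5
  N3 is a chain here and N3 is conditioned on, so the path is blocked at N3.
Path 2: N1 → N6 ← N2 → N7 ← N4 ← N3 → N5
  N7 is a collider here and neither N7 nor any of its descendants is conditioned on, so the collider stays closed — the path is blocked at N7.
Path 3: N1 → N6 ← N2 → N5
  N6 is a collider and N6 is conditioned on, which opens it; N2 is a fork and N2 is not conditioned on — no node blocks this path, so it is active.
Path 4: N1 → N6 ← N5
  N6 is a collider and N6 is conditioned on, which opens it — no node blocks this path, so it is active.
At least one path is unblocked, so d-separation fails.

No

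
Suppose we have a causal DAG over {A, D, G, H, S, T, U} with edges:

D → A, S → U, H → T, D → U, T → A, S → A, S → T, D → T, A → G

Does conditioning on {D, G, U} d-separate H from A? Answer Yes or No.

No

Enumerating the 5 paths from H to A and testing each for blocking by {D, G, U}:
  1. H → T → A — T:chain[open] ⇒ active
  2. H → T ← D → A — T:collider[open]; D:fork[blocks] ⇒ blocked
  3. H → T ← D → U ← S → A — T:collider[open]; D:fork[blocks]; U:collider[open]; S:fork[open] ⇒ blocked
  4. H → T ← S → A — T:collider[open]; S:fork[open] ⇒ active
  5. H → T ← S → U ← D → A — T:collider[open]; S:fork[open]; U:collider[open]; D:fork[blocks] ⇒ blocked
Since the path H → T → A is active, H and A are not d-separated given {D, G, U}.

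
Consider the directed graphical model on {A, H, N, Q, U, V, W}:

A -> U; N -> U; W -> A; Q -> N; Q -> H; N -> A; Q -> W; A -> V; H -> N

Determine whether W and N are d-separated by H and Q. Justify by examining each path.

4 paths connect W and N; each must be blocked for d-separation to hold:
  1. W → A → U ← N — A:chain[open]; U:collider[blocks] ⇒ blocked
  2. W → A ← N — A:collider[blocks] ⇒ blocked
  3. W ← Q → H → N — Q:fork[blocks]; H:chain[blocks] ⇒ blocked
  4. W ← Q → N — Q:fork[blocks] ⇒ blocked
All paths are blocked; W ⊥ N | {H, Q} holds.

Yes — W and N are d-separated given {H, Q}.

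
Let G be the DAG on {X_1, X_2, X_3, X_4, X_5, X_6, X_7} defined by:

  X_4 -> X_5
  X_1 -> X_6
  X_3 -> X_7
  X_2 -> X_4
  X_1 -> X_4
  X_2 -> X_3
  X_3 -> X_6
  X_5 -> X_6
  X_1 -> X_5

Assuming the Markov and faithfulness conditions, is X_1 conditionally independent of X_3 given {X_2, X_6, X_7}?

No

There are 6 undirected paths between X_1 and X_3; checking each against the conditioning set {X_2, X_6, X_7}:
  1. X_1 → X_4 ← X_2 → X_3 — X_4:collider[open]; X_2:fork[blocks] ⇒ blocked
  2. X_1 → X_4 → X_5 → X_6 ← X_3 — X_4:chain[open]; X_5:chain[open]; X_6:collider[open] ⇒ active
  3. X_1 → X_6 ← X_3 — X_6:collider[open] ⇒ active
  4. X_1 → X_6 ← X_5 ← X_4 ← X_2 → X_3 — X_6:collider[open]; X_5:chain[open]; X_4:chain[open]; X_2:fork[blocks] ⇒ blocked
  5. X_1 → X_5 ← X_4 ← X_2 → X_3 — X_5:collider[open]; X_4:chain[open]; X_2:fork[blocks] ⇒ blocked
  6. X_1 → X_5 → X_6 ← X_3 — X_5:chain[open]; X_6:collider[open] ⇒ active
At least one path is unblocked, so d-separation fails.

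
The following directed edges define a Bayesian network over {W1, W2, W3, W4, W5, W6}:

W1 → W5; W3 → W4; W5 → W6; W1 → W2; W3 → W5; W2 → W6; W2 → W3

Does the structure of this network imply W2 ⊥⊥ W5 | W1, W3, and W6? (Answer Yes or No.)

No

There are 3 undirected paths between W2 and W5; checking each against the conditioning set {W1, W3, W6}:
  1. W2 → W6 ← W5 — W6:collider[open] ⇒ active
  2. W2 ← W1 → W5 — W1:fork[blocks] ⇒ blocked
  3. W2 → W3 → W5 — W3:chain[blocks] ⇒ blocked
Because an active path exists, W2 and W5 are not d-separated.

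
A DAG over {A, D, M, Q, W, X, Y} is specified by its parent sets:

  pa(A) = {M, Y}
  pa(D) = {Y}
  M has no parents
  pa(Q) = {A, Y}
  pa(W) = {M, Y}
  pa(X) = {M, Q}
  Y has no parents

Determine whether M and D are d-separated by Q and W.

Enumerating the 5 paths from M to D and testing each for blocking by {Q, W}:
Path 1: M → W ← Y → D
  W is a collider and W is conditioned on, which opens it; Y is a fork and Y is not conditioned on — no node blocks this path, so it is active.
Path 2: M → A → Q ← Y → D
  A is a chain and A is not conditioned on; Q is a collider and Q is conditioned on, which opens it; Y is a fork and Y is not conditioned on — no node blocks this path, so it is active.
Path 3: M → A ← Y → D
  A is a collider and its descendant Q is conditioned on, which opens it; Y is a fork and Y is not conditioned on — no node blocks this path, so it is active.
Path 4: M → X ← Q ← A ← Y → D
  X is a collider here and neither X nor any of its descendants is conditioned on, so the collider stays closed — the path is blocked at X.
Path 5: M → X ← Q ← Y → D
  X is a collider here and neither X nor any of its descendants is conditioned on, so the collider stays closed — the path is blocked at X.
At least one path is unblocked, so d-separation fails.

No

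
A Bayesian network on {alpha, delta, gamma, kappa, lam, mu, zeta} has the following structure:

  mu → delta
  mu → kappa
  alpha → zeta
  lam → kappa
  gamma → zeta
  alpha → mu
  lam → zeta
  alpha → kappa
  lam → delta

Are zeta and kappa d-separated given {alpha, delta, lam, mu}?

Enumerating the 6 paths from zeta to kappa and testing each for blocking by {alpha, delta, lam, mu}:
  1. zeta ← lam → kappa — lam:fork[blocks] ⇒ blocked
  2. zeta ← lam → delta ← mu → kappa — lam:fork[blocks]; delta:collider[open]; mu:fork[blocks] ⇒ blocked
  3. zeta ← lam → delta ← mu ← alpha → kappa — lam:fork[blocks]; delta:collider[open]; mu:chain[blocks]; alpha:fork[blocks] ⇒ blocked
  4. zeta ← alpha → mu → kappa — alpha:fork[blocks]; mu:chain[blocks] ⇒ blocked
  5. zeta ← alpha → mu → delta ← lam → kappa — alpha:fork[blocks]; mu:chain[blocks]; delta:collider[open]; lam:fork[blocks] ⇒ blocked
  6. zeta ← alpha → kappa — alpha:fork[blocks] ⇒ blocked
All paths are blocked; zeta ⊥ kappa | {alpha, delta, lam, mu} holds.

Yes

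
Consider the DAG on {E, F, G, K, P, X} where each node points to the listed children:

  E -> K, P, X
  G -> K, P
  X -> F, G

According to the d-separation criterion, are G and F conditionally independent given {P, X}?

Yes

3 paths connect G and F; each must be blocked for d-separation to hold:
  1. G → P ← E → X → F — P:collider[open]; E:fork[open]; X:chain[blocks] ⇒ blocked
  2. G → K ← E → X → F — K:collider[blocks]; E:fork[open]; X:chain[blocks] ⇒ blocked
  3. G ← X → F — X:fork[blocks] ⇒ blocked
Since every path is blocked, d-separation holds.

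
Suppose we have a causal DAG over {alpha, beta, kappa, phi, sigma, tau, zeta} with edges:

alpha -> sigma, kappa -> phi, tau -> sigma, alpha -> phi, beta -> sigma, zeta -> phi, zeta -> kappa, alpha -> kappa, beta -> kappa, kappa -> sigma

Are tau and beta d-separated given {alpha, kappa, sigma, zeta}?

Enumerating the 5 paths from tau to beta and testing each for blocking by {alpha, kappa, sigma, zeta}:
Path 1: tau → sigma ← alpha → phi ← kappa ← beta
  alpha is a fork here and alpha is conditioned on, so the path is blocked at alpha.
Path 2: tau → sigma ← alpha → phi ← zeta → kappa ← beta
  alpha is a fork here and alpha is conditioned on, so the path is blocked at alpha.
Path 3: tau → sigma ← alpha → kappa ← beta
  alpha is a fork here and alpha is conditioned on, so the path is blocked at alpha.
Path 4: tau → sigma ← kappa ← beta
  kappa is a chain here and kappa is conditioned on, so the path is blocked at kappa.
Path 5: tau → sigma ← beta
  sigma is a collider and sigma is conditioned on, which opens it — no node blocks this path, so it is active.
Since the path tau → sigma ← beta is active, tau and beta are not d-separated given {alpha, kappa, sigma, zeta}.

No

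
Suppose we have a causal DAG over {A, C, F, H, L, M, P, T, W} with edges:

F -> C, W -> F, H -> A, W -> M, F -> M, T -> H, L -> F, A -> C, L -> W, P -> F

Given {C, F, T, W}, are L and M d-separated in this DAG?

There are 4 undirected paths between L and M; checking each against the conditioning set {C, F, T, W}:
Path 1: L → W → F → M
  W is a chain here and W is conditioned on, so the path is blocked at W.
Path 2: L → W → M
  W is a chain here and W is conditioned on, so the path is blocked at W.
Path 3: L → F ← W → M
  W is a fork here and W is conditioned on, so the path is blocked at W.
Path 4: L → F → M
  F is a chain here and F is conditioned on, so the path is blocked at F.
Every path is blocked, so L and M are d-separated given {C, F, T, W}.

Yes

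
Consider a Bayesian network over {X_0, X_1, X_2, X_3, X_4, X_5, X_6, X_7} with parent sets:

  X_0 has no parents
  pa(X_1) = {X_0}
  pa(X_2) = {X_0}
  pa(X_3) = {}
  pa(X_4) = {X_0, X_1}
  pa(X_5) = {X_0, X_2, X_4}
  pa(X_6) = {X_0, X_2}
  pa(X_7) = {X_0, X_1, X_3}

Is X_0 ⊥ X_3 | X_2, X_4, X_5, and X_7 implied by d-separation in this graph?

6 paths connect X_0 and X_3; each must be blocked for d-separation to hold:
  1. X_0 → X_5 ← X_4 ← X_1 → X_7 ← X_3 — X_5:collider[open]; X_4:chain[blocks]; X_1:fork[open]; X_7:collider[open] ⇒ blocked
  2. X_0 → X_1 → X_7 ← X_3 — X_1:chain[open]; X_7:collider[open] ⇒ active
  3. X_0 → X_4 ← X_1 → X_7 ← X_3 — X_4:collider[open]; X_1:fork[open]; X_7:collider[open] ⇒ active
  4. X_0 → X_2 → X_5 ← X_4 ← X_1 → X_7 ← X_3 — X_2:chain[blocks]; X_5:collider[open]; X_4:chain[blocks]; X_1:fork[open]; X_7:collider[open] ⇒ blocked
  5. X_0 → X_6 ← X_2 → X_5 ← X_4 ← X_1 → X_7 ← X_3 — X_6:collider[blocks]; X_2:fork[blocks]; X_5:collider[open]; X_4:chain[blocks]; X_1:fork[open]; X_7:collider[open] ⇒ blocked
  6. X_0 → X_7 ← X_3 — X_7:collider[open] ⇒ active
At least one path is unblocked, so d-separation fails.

No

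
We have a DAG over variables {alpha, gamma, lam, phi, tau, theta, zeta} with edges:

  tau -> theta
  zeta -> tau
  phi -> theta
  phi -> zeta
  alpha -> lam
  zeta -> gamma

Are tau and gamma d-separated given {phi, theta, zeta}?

Yes — tau and gamma are d-separated given {phi, theta, zeta}.

Enumerating the 2 paths from tau to gamma and testing each for blocking by {phi, theta, zeta}:
Path 1: tau ← zeta → gamma
  zeta is a fork here and zeta is conditioned on, so the path is blocked at zeta.
Path 2: tau → theta ← phi → zeta → gamma
  phi is a fork here and phi is conditioned on, so the path is blocked at phi.
All paths are blocked; tau ⊥ gamma | {phi, theta, zeta} holds.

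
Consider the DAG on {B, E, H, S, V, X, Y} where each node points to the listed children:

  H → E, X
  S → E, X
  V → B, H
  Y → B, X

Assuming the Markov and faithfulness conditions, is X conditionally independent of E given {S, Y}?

No — X and E are not d-separated given {S, Y}.

There are 3 undirected paths between X and E; checking each against the conditioning set {S, Y}:
Path 1: X ← S → E
  S is a fork here and S is conditioned on, so the path is blocked at S.
Path 2: X ← Y → B ← V → H → E
  Y is a fork here and Y is conditioned on, so the path is blocked at Y.
Path 3: X ← H → E
  H is a fork and H is not conditioned on — no node blocks this path, so it is active.
At least one path is unblocked, so d-separation fails.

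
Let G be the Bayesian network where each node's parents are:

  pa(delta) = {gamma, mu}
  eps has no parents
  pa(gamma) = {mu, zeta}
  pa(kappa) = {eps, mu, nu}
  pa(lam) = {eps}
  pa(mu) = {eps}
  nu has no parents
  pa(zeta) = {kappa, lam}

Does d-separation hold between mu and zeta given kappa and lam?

Yes

6 paths connect mu and zeta; each must be blocked for d-separation to hold:
Path 1: mu → delta ← gamma ← zeta
  delta is a collider here and neither delta nor any of its descendants is conditioned on, so the collider stays closed — the path is blocked at delta.
Path 2: mu → gamma ← zeta
  gamma is a collider here and neither gamma nor any of its descendants is conditioned on, so the collider stays closed — the path is blocked at gamma.
Path 3: mu → kappa → zeta
  kappa is a chain here and kappa is conditioned on, so the path is blocked at kappa.
Path 4: mu → kappa ← eps → lam → zeta
  lam is a chain here and lam is conditioned on, so the path is blocked at lam.
Path 5: mu ← eps → kappa → zeta
  kappa is a chain here and kappa is conditioned on, so the path is blocked at kappa.
Path 6: mu ← eps → lam → zeta
  lam is a chain here and lam is conditioned on, so the path is blocked at lam.
Since every path is blocked, d-separation holds.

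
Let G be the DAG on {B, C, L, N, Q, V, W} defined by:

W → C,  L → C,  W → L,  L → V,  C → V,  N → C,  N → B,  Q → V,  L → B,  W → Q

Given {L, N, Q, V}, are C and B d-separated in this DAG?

Yes

6 paths connect C and B; each must be blocked for d-separation to hold:
Path 1: C ← W → L → B
  L is a chain here and L is conditioned on, so the path is blocked at L.
Path 2: C ← W → Q → V ← L → B
  Q is a chain here and Q is conditioned on, so the path is blocked at Q.
Path 3: C → V ← L → B
  L is a fork here and L is conditioned on, so the path is blocked at L.
Path 4: C → V ← Q ← W → L → B
  Q is a chain here and Q is conditioned on, so the path is blocked at Q.
Path 5: C ← N → B
  N is a fork here and N is conditioned on, so the path is blocked at N.
Path 6: C ← L → B
  L is a fork here and L is conditioned on, so the path is blocked at L.
Since every path is blocked, d-separation holds.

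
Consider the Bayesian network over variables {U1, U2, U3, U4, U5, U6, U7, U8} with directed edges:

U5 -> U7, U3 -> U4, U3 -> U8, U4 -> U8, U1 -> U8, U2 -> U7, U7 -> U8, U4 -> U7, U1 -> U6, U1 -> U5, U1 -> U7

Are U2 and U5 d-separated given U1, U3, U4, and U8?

No

5 paths connect U2 and U5; each must be blocked for d-separation to hold:
Path 1: U2 → U7 ← U1 → U5
  U1 is a fork here and U1 is conditioned on, so the path is blocked at U1.
Path 2: U2 → U7 ← U5
  U7 is a collider and its descendant U8 is conditioned on, which opens it — no node blocks this path, so it is active.
Path 3: U2 → U7 ← U4 → U8 ← U1 → U5
  U4 is a fork here and U4 is conditioned on, so the path is blocked at U4.
Path 4: U2 → U7 ← U4 ← U3 → U8 ← U1 → U5
  U4 is a chain here and U4 is conditioned on, so the path is blocked at U4.
Path 5: U2 → U7 → U8 ← U1 → U5
  U1 is a fork here and U1 is conditioned on, so the path is blocked at U1.
Because an active path exists, U2 and U5 are not d-separated.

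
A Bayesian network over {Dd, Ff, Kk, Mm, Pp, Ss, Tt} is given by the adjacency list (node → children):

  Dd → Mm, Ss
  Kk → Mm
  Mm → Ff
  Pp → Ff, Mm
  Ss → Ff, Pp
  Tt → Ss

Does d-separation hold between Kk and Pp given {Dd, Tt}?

5 paths connect Kk and Pp; each must be blocked for d-separation to hold:
Path 1: Kk → Mm ← Pp
  Mm is a collider here and neither Mm nor any of its descendants is conditioned on, so the collider stays closed — the path is blocked at Mm.
Path 2: Kk → Mm ← Dd → Ss → Pp
  Mm is a collider here and neither Mm nor any of its descendants is conditioned on, so the collider stays closed — the path is blocked at Mm.
Path 3: Kk → Mm ← Dd → Ss → Ff ← Pp
  Mm is a collider here and neither Mm nor any of its descendants is conditioned on, so the collider stays closed — the path is blocked at Mm.
Path 4: Kk → Mm → Ff ← Pp
  Ff is a collider here and neither Ff nor any of its descendants is conditioned on, so the collider stays closed — the path is blocked at Ff.
Path 5: Kk → Mm → Ff ← Ss → Pp
  Ff is a collider here and neither Ff nor any of its descendants is conditioned on, so the collider stays closed — the path is blocked at Ff.
All paths are blocked; Kk ⊥ Pp | {Dd, Tt} holds.

Yes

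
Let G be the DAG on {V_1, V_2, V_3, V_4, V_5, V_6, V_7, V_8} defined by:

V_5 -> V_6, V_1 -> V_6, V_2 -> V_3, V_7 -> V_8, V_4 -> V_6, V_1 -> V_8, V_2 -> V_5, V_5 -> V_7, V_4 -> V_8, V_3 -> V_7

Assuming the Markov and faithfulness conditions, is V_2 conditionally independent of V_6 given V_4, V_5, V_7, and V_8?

Yes — V_2 and V_6 are d-separated given {V_4, V_5, V_7, V_8}.

6 paths connect V_2 and V_6; each must be blocked for d-separation to hold:
Path 1: V_2 → V_5 → V_6
  V_5 is a chain here and V_5 is conditioned on, so the path is blocked at V_5.
Path 2: V_2 → V_5 → V_7 → V_8 ← V_4 → V_6
  V_5 is a chain here and V_5 is conditioned on, so the path is blocked at V_5.
Path 3: V_2 → V_5 → V_7 → V_8 ← V_1 → V_6
  V_5 is a chain here and V_5 is conditioned on, so the path is blocked at V_5.
Path 4: V_2 → V_3 → V_7 ← V_5 → V_6
  V_5 is a fork here and V_5 is conditioned on, so the path is blocked at V_5.
Path 5: V_2 → V_3 → V_7 → V_8 ← V_4 → V_6
  V_7 is a chain here and V_7 is conditioned on, so the path is blocked at V_7.
Path 6: V_2 → V_3 → V_7 → V_8 ← V_1 → V_6
  V_7 is a chain here and V_7 is conditioned on, so the path is blocked at V_7.
Since every path is blocked, d-separation holds.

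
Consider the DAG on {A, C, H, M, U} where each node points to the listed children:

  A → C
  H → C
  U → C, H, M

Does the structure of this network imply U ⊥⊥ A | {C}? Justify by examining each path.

No

Enumerating the 2 paths from U to A and testing each for blocking by {C}:
  1. U → H → C ← A — H:chain[open]; C:collider[open] ⇒ active
  2. U → C ← A — C:collider[open] ⇒ active
Because an active path exists, U and A are not d-separated.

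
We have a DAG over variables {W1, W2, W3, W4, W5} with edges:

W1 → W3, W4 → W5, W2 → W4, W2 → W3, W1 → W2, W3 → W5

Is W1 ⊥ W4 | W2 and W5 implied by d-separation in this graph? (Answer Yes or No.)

No — W1 and W4 are not d-separated given {W2, W5}.

Enumerating the 4 paths from W1 to W4 and testing each for blocking by {W2, W5}:
Path 1: W1 → W3 → W5 ← W4
  W3 is a chain and W3 is not conditioned on; W5 is a collider and W5 is conditioned on, which opens it — no node blocks this path, so it is active.
Path 2: W1 → W3 ← W2 → W4
  W2 is a fork here and W2 is conditioned on, so the path is blocked at W2.
Path 3: W1 → W2 → W3 → W5 ← W4
  W2 is a chain here and W2 is conditioned on, so the path is blocked at W2.
Path 4: W1 → W2 → W4
  W2 is a chain here and W2 is conditioned on, so the path is blocked at W2.
Because an active path exists, W1 and W4 are not d-separated.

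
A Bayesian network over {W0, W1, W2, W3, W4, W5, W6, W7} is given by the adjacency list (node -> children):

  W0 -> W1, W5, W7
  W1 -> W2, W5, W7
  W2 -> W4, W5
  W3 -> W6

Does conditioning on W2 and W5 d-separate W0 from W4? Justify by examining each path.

Yes — W0 and W4 are d-separated given {W2, W5}.

We examine all 6 paths between W0 and W4:
Path 1: W0 → W7 ← W1 → W5 ← W2 → W4
  W7 is a collider here and neither W7 nor any of its descendants is conditioned on, so the collider stays closed — the path is blocked at W7.
Path 2: W0 → W7 ← W1 → W2 → W4
  W7 is a collider here and neither W7 nor any of its descendants is conditioned on, so the collider stays closed — the path is blocked at W7.
Path 3: W0 → W5 ← W1 → W2 → W4
  W2 is a chain here and W2 is conditioned on, so the path is blocked at W2.
Path 4: W0 → W5 ← W2 → W4
  W2 is a fork here and W2 is conditioned on, so the path is blocked at W2.
Path 5: W0 → W1 → W5 ← W2 → W4
  W2 is a fork here and W2 is conditioned on, so the path is blocked at W2.
Path 6: W0 → W1 → W2 → W4
  W2 is a chain here and W2 is conditioned on, so the path is blocked at W2.
All paths are blocked; W0 ⊥ W4 | {W2, W5} holds.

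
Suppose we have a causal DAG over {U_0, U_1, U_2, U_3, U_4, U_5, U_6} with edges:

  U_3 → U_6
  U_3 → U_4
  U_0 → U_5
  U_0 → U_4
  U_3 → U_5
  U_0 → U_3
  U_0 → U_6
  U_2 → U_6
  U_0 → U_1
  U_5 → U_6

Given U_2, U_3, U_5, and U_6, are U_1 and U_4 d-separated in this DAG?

Enumerating the 6 paths from U_1 to U_4 and testing each for blocking by {U_2, U_3, U_5, U_6}:
  1. U_1 ← U_0 → U_5 → U_6 ← U_3 → U_4 — U_0:fork[open]; U_5:chain[blocks]; U_6:collider[open]; U_3:fork[blocks] ⇒ blocked
  2. U_1 ← U_0 → U_5 ← U_3 → U_4 — U_0:fork[open]; U_5:collider[open]; U_3:fork[blocks] ⇒ blocked
  3. U_1 ← U_0 → U_6 ← U_5 ← U_3 → U_4 — U_0:fork[open]; U_6:collider[open]; U_5:chain[blocks]; U_3:fork[blocks] ⇒ blocked
  4. U_1 ← U_0 → U_6 ← U_3 → U_4 — U_0:fork[open]; U_6:collider[open]; U_3:fork[blocks] ⇒ blocked
  5. U_1 ← U_0 → U_3 → U_4 — U_0:fork[open]; U_3:chain[blocks] ⇒ blocked
  6. U_1 ← U_0 → U_4 — U_0:fork[open] ⇒ active
Because an active path exists, U_1 and U_4 are not d-separated.

No — U_1 and U_4 are not d-separated given {U_2, U_3, U_5, U_6}.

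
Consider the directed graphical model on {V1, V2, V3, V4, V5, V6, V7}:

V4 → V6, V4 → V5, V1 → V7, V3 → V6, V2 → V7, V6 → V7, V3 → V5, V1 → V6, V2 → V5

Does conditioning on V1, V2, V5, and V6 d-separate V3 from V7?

Enumerating the 6 paths from V3 to V7 and testing each for blocking by {V1, V2, V5, V6}:
Path 1: V3 → V5 ← V4 → V6 → V7
  V6 is a chain here and V6 is conditioned on, so the path is blocked at V6.
Path 2: V3 → V5 ← V4 → V6 ← V1 → V7
  V1 is a fork here and V1 is conditioned on, so the path is blocked at V1.
Path 3: V3 → V5 ← V2 → V7
  V2 is a fork here and V2 is conditioned on, so the path is blocked at V2.
Path 4: V3 → V6 ← V4 → V5 ← V2 → V7
  V2 is a fork here and V2 is conditioned on, so the path is blocked at V2.
Path 5: V3 → V6 → V7
  V6 is a chain here and V6 is conditioned on, so the path is blocked at V6.
Path 6: V3 → V6 ← V1 → V7
  V1 is a fork here and V1 is conditioned on, so the path is blocked at V1.
Every path is blocked, so V3 and V7 are d-separated given {V1, V2, V5, V6}.

Yes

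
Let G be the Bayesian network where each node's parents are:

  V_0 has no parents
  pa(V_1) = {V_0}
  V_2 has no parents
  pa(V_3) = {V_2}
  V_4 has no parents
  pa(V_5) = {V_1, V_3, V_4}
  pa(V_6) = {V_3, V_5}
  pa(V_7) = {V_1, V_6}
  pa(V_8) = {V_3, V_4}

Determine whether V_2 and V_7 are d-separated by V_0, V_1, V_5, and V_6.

We examine all 6 paths between V_2 and V_7:
Path 1: V_2 → V_3 → V_5 → V_6 → V_7
  V_5 is a chain here and V_5 is conditioned on, so the path is blocked at V_5.
Path 2: V_2 → V_3 → V_5 ← V_1 → V_7
  V_1 is a fork here and V_1 is conditioned on, so the path is blocked at V_1.
Path 3: V_2 → V_3 → V_8 ← V_4 → V_5 → V_6 → V_7
  V_8 is a collider here and neither V_8 nor any of its descendants is conditioned on, so the collider stays closed — the path is blocked at V_8.
Path 4: V_2 → V_3 → V_8 ← V_4 → V_5 ← V_1 → V_7
  V_8 is a collider here and neither V_8 nor any of its descendants is conditioned on, so the collider stays closed — the path is blocked at V_8.
Path 5: V_2 → V_3 → V_6 ← V_5 ← V_1 → V_7
  V_5 is a chain here and V_5 is conditioned on, so the path is blocked at V_5.
Path 6: V_2 → V_3 → V_6 → V_7
  V_6 is a chain here and V_6 is conditioned on, so the path is blocked at V_6.
Since every path is blocked, d-separation holds.

Yes — V_2 and V_7 are d-separated given {V_0, V_1, V_5, V_6}.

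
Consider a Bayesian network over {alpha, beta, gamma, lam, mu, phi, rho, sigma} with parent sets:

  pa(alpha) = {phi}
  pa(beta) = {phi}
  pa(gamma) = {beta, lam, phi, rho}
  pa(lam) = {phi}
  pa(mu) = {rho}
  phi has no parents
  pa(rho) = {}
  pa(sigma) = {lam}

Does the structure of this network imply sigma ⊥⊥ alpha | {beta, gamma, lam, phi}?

Enumerating the 3 paths from sigma to alpha and testing each for blocking by {beta, gamma, lam, phi}:
Path 1: sigma ← lam ← phi → alpha
  lam is a chain here and lam is conditioned on, so the path is blocked at lam.
Path 2: sigma ← lam → gamma ← phi → alpha
  lam is a fork here and lam is conditioned on, so the path is blocked at lam.
Path 3: sigma ← lam → gamma ← beta ← phi → alpha
  lam is a fork here and lam is conditioned on, so the path is blocked at lam.
All paths are blocked; sigma ⊥ alpha | {beta, gamma, lam, phi} holds.

Yes — sigma and alpha are d-separated given {beta, gamma, lam, phi}.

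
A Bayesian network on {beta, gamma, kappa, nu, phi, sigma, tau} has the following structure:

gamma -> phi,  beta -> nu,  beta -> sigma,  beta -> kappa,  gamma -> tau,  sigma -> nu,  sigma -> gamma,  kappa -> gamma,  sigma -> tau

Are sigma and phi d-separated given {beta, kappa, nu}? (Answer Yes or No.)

We examine all 4 paths between sigma and phi:
Path 1: sigma ← beta → kappa → gamma → phi
  beta is a fork here and beta is conditioned on, so the path is blocked at beta.
Path 2: sigma → nu ← beta → kappa → gamma → phi
  beta is a fork here and beta is conditioned on, so the path is blocked at beta.
Path 3: sigma → gamma → phi
  gamma is a chain and gamma is not conditioned on — no node blocks this path, so it is active.
Path 4: sigma → tau ← gamma → phi
  tau is a collider here and neither tau nor any of its descendants is conditioned on, so the collider stays closed — the path is blocked at tau.
At least one path is unblocked, so d-separation fails.

No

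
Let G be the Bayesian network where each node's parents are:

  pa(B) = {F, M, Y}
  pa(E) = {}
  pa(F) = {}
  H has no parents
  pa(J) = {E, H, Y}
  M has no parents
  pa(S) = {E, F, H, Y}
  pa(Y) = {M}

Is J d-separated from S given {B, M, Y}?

No

We examine all 5 paths between J and S:
Path 1: J ← H → S
  H is a fork and H is not conditioned on — no node blocks this path, so it is active.
Path 2: J ← Y → S
  Y is a fork here and Y is conditioned on, so the path is blocked at Y.
Path 3: J ← Y → B ← F → S
  Y is a fork here and Y is conditioned on, so the path is blocked at Y.
Path 4: J ← Y ← M → B ← F → S
  Y is a chain here and Y is conditioned on, so the path is blocked at Y.
Path 5: J ← E → S
  E is a fork and E is not conditioned on — no node blocks this path, so it is active.
At least one path is unblocked, so d-separation fails.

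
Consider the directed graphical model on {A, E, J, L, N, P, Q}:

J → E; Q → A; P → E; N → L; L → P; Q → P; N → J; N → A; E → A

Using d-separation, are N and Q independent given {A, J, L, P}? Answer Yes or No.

There are 6 undirected paths between N and Q; checking each against the conditioning set {A, J, L, P}:
Path 1: N → L → P ← Q
  L is a chain here and L is conditioned on, so the path is blocked at L.
Path 2: N → L → P → E → A ← Q
  L is a chain here and L is conditioned on, so the path is blocked at L.
Path 3: N → J → E ← P ← Q
  J is a chain here and J is conditioned on, so the path is blocked at J.
Path 4: N → J → E → A ← Q
  J is a chain here and J is conditioned on, so the path is blocked at J.
Path 5: N → A ← Q
  A is a collider and A is conditioned on, which opens it — no node blocks this path, so it is active.
Path 6: N → A ← E ← P ← Q
  P is a chain here and P is conditioned on, so the path is blocked at P.
At least one path is unblocked, so d-separation fails.

No — N and Q are not d-separated given {A, J, L, P}.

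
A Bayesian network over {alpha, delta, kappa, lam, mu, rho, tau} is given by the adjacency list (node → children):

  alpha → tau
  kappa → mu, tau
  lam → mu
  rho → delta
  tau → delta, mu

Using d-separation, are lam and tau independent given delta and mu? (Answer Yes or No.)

No

There are 2 undirected paths between lam and tau; checking each against the conditioning set {delta, mu}:
  1. lam → mu ← kappa → tau — mu:collider[open]; kappa:fork[open] ⇒ active
  2. lam → mu ← tau — mu:collider[open] ⇒ active
Because an active path exists, lam and tau are not d-separated.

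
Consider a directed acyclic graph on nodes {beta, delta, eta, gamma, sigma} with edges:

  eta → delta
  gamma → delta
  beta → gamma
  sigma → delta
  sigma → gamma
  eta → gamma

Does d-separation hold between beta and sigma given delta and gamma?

No

We examine all 3 paths between beta and sigma:
Path 1: beta → gamma → delta ← sigma
  gamma is a chain here and gamma is conditioned on, so the path is blocked at gamma.
Path 2: beta → gamma ← sigma
  gamma is a collider and gamma is conditioned on, which opens it — no node blocks this path, so it is active.
Path 3: beta → gamma ← eta → delta ← sigma
  gamma is a collider and gamma is conditioned on, which opens it; eta is a fork and eta is not conditioned on; delta is a collider and delta is conditioned on, which opens it — no node blocks this path, so it is active.
Because an active path exists, beta and sigma are not d-separated.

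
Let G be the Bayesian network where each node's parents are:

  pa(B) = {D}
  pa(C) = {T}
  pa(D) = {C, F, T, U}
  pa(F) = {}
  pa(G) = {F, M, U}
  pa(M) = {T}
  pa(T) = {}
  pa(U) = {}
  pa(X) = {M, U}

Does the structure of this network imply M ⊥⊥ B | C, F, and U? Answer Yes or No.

Enumerating the 6 paths from M to B and testing each for blocking by {C, F, U}:
Path 1: M ← T → C → D → B
  C is a chain here and C is conditioned on, so the path is blocked at C.
Path 2: M ← T → D → B
  T is a fork and T is not conditioned on; D is a chain and D is not conditioned on — no node blocks this path, so it is active.
Path 3: M → X ← U → G ← F → D → B
  X is a collider here and neither X nor any of its descendants is conditioned on, so the collider stays closed — the path is blocked at X.
Path 4: M → X ← U → D → B
  X is a collider here and neither X nor any of its descendants is conditioned on, so the collider stays closed — the path is blocked at X.
Path 5: M → G ← U → D → B
  G is a collider here and neither G nor any of its descendants is conditioned on, so the collider stays closed — the path is blocked at G.
Path 6: M → G ← F → D → B
  G is a collider here and neither G nor any of its descendants is conditioned on, so the collider stays closed — the path is blocked at G.
Because an active path exists, M and B are not d-separated.

No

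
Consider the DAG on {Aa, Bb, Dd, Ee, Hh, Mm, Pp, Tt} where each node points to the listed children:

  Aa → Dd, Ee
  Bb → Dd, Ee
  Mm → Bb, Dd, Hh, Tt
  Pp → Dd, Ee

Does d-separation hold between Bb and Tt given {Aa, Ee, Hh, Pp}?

No

We examine all 4 paths between Bb and Tt:
Path 1: Bb ← Mm → Tt
  Mm is a fork and Mm is not conditioned on — no node blocks this path, so it is active.
Path 2: Bb → Ee ← Pp → Dd ← Mm → Tt
  Pp is a fork here and Pp is conditioned on, so the path is blocked at Pp.
Path 3: Bb → Ee ← Aa → Dd ← Mm → Tt
  Aa is a fork here and Aa is conditioned on, so the path is blocked at Aa.
Path 4: Bb → Dd ← Mm → Tt
  Dd is a collider here and neither Dd nor any of its descendants is conditioned on, so the collider stays closed — the path is blocked at Dd.
At least one path is unblocked, so d-separation fails.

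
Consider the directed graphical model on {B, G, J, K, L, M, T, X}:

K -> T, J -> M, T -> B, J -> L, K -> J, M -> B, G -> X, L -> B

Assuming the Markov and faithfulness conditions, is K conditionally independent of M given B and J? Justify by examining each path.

We examine all 4 paths between K and M:
  1. K → T → B ← L ← J → M — T:chain[open]; B:collider[open]; L:chain[open]; J:fork[blocks] ⇒ blocked
  2. K → T → B ← M — T:chain[open]; B:collider[open] ⇒ active
  3. K → J → L → B ← M — J:chain[blocks]; L:chain[open]; B:collider[open] ⇒ blocked
  4. K → J → M — J:chain[blocks] ⇒ blocked
Since the path K → T → B ← M is active, K and M are not d-separated given {B, J}.

No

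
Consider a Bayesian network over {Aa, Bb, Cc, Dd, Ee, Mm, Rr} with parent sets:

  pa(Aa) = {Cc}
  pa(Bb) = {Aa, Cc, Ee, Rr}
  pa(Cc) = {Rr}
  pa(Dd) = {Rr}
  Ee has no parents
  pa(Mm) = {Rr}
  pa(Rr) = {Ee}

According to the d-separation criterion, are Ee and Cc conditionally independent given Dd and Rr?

There are 6 undirected paths between Ee and Cc; checking each against the conditioning set {Dd, Rr}:
Path 1: Ee → Bb ← Aa ← Cc
  Bb is a collider here and neither Bb nor any of its descendants is conditioned on, so the collider stays closed — the path is blocked at Bb.
Path 2: Ee → Bb ← Cc
  Bb is a collider here and neither Bb nor any of its descendants is conditioned on, so the collider stays closed — the path is blocked at Bb.
Path 3: Ee → Bb ← Rr → Cc
  Bb is a collider here and neither Bb nor any of its descendants is conditioned on, so the collider stays closed — the path is blocked at Bb.
Path 4: Ee → Rr → Cc
  Rr is a chain here and Rr is conditioned on, so the path is blocked at Rr.
Path 5: Ee → Rr → Bb ← Aa ← Cc
  Rr is a chain here and Rr is conditioned on, so the path is blocked at Rr.
Path 6: Ee → Rr → Bb ← Cc
  Rr is a chain here and Rr is conditioned on, so the path is blocked at Rr.
Since every path is blocked, d-separation holds.

Yes — Ee and Cc are d-separated given {Dd, Rr}.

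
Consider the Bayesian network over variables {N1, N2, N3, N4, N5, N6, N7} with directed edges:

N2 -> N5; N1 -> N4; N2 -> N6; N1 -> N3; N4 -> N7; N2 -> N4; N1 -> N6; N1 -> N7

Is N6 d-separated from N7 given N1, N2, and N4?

Yes

There are 4 undirected paths between N6 and N7; checking each against the conditioning set {N1, N2, N4}:
Path 1: N6 ← N2 → N4 ← N1 → N7
  N2 is a fork here and N2 is conditioned on, so the path is blocked at N2.
Path 2: N6 ← N2 → N4 → N7
  N2 is a fork here and N2 is conditioned on, so the path is blocked at N2.
Path 3: N6 ← N1 → N4 → N7
  N1 is a fork here and N1 is conditioned on, so the path is blocked at N1.
Path 4: N6 ← N1 → N7
  N1 is a fork here and N1 is conditioned on, so the path is blocked at N1.
Every path is blocked, so N6 and N7 are d-separated given {N1, N2, N4}.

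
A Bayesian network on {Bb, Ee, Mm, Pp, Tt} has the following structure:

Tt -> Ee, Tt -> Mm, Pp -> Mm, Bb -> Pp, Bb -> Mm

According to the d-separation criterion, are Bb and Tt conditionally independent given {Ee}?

Enumerating the 2 paths from Bb to Tt and testing each for blocking by {Ee}:
Path 1: Bb → Pp → Mm ← Tt
  Mm is a collider here and neither Mm nor any of its descendants is conditioned on, so the collider stays closed — the path is blocked at Mm.
Path 2: Bb → Mm ← Tt
  Mm is a collider here and neither Mm nor any of its descendants is conditioned on, so the collider stays closed — the path is blocked at Mm.
Every path is blocked, so Bb and Tt are d-separated given {Ee}.

Yes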